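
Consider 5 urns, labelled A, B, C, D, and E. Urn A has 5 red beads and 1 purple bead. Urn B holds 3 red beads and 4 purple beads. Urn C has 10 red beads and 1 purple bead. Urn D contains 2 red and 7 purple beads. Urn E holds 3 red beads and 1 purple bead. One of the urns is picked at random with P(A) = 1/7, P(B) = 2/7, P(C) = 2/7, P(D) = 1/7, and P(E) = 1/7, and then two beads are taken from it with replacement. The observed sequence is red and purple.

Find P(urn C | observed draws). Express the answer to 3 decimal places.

0.143

Under each hypothesis, the probability of the observed sequence is: P(data | urn A) = (5/6)(1/6) = 0.13889; P(data | urn B) = (3/7)(4/7) = 0.2449; P(data | urn C) = (10/11)(1/11) = 0.082645; P(data | urn D) = (2/9)(7/9) = 0.17284; P(data | urn E) = (3/4)(1/4) = 0.1875.
Weighting by the prior gives 1/7 · 0.13889 = 0.019841, 2/7 · 0.2449 = 0.069971, 2/7 · 0.082645 = 0.023613, 1/7 · 0.17284 = 0.024691, 1/7 · 0.1875 = 0.026786; with total 0.1649.
Therefore the posterior P(urn C | data) = (0.023613) / (0.1649) = 0.14319.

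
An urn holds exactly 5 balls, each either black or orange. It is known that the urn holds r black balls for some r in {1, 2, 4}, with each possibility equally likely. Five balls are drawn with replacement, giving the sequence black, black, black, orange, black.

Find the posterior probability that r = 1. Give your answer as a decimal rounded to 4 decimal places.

0.0130

Compute the likelihood of the observed sequence for each case: P(data | r = 1) = (1/5)(1/5)(1/5)(4/5)(1/5) = 0.00128; P(data | r = 2) = (2/5)(2/5)(2/5)(3/5)(2/5) = 0.01536; P(data | r = 4) = (4/5)(4/5)(4/5)(1/5)(4/5) = 0.08192.
Weighting by the prior gives 1/3 · 0.00128 = 0.00042667, 1/3 · 0.01536 = 0.00512, 1/3 · 0.08192 = 0.027307; these sum to 0.032853.
By Bayes' rule, P(r = 1 | data) = (0.00042667) / (0.032853) = 0.012987.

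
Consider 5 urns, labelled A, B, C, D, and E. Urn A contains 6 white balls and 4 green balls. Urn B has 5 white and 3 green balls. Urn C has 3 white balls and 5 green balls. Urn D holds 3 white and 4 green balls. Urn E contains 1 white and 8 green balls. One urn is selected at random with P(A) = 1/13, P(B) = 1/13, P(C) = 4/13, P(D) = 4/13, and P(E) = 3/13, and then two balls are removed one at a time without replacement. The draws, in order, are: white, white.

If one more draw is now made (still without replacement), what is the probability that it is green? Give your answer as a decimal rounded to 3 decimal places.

Compute the likelihood of the observed sequence for each case: P(data | urn A) = (6/10)(5/9) = 1/3; P(data | urn B) = (5/8)(4/7) = 5/14; P(data | urn C) = (3/8)(2/7) = 3/28; P(data | urn D) = (3/7)(2/6) = 1/7; P(data | urn E) = (1/9)(0/8) = 0.
Multiplying each by its prior: 1/13 · 1/3 = 1/39, 1/13 · 5/14 = 5/182, 4/13 · 3/28 = 3/91, 4/13 · 1/7 = 4/91, 3/13 · 0 = 0; with total 71/546.
The posterior is then P(urn A | data) = 14/71, P(urn B | data) = 15/71, P(urn C | data) = 18/71, P(urn D | data) = 24/71, P(urn E | data) = 0.
The predictive probability is P(green next | data) = (1/2)(14/71) + (1/2)(15/71) + (5/6)(18/71) + (4/5)(24/71) = 487/710.

0.686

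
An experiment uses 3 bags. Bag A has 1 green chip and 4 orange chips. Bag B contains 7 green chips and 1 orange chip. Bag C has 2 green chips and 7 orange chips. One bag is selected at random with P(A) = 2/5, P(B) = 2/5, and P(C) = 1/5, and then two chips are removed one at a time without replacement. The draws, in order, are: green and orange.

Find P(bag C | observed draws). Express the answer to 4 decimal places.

0.2303

The likelihood of the observed sequence under each hypothesis: P(data | bag A) = (1/5)(4/4) = 1/5; P(data | bag B) = (7/8)(1/7) = 1/8; P(data | bag C) = (2/9)(7/8) = 7/36.
The prior-weighted likelihoods are 2/5 · 1/5 = 2/25, 2/5 · 1/8 = 1/20, 1/5 · 7/36 = 7/180; these sum to 38/225.
Therefore the posterior P(bag C | data) = (7/180) / (38/225) = 35/152.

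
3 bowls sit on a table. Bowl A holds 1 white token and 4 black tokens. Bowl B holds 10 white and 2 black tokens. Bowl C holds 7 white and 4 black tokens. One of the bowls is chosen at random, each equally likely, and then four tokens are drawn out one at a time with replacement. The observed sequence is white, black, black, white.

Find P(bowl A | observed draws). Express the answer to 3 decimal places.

The likelihood of the observed sequence under each hypothesis: P(data | bowl A) = (1/5)(4/5)(4/5)(1/5) = 0.0256; P(data | bowl B) = (10/12)(2/12)(2/12)(10/12) = 0.01929; P(data | bowl C) = (7/11)(4/11)(4/11)(7/11) = 0.053548.
Weighting by the prior gives 1/3 · 0.0256 = 0.0085333, 1/3 · 0.01929 = 0.00643, 1/3 · 0.053548 = 0.017849; these sum to 0.032813.
So P(bowl A | data) = (0.0085333) / (0.032813) = 0.26006.

0.260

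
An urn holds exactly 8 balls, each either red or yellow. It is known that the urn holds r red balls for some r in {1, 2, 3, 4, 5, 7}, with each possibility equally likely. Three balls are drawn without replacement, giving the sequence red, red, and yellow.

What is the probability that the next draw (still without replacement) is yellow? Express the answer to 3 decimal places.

0.463

Under each hypothesis, the probability of the observed sequence is: P(data | r = 1) = (1/8)(0/7) = 0; P(data | r = 2) = (2/8)(1/7)(6/6) = 1/28; P(data | r = 3) = (3/8)(2/7)(5/6) = 5/56; P(data | r = 4) = (4/8)(3/7)(4/6) = 1/7; P(data | r = 5) = (5/8)(4/7)(3/6) = 5/28; P(data | r = 7) = (7/8)(6/7)(1/6) = 1/8.
Multiplying each by its prior: 1/6 · 0 = 0, 1/6 · 1/28 = 1/168, 1/6 · 5/56 = 5/336, 1/6 · 1/7 = 1/42, 1/6 · 5/28 = 5/168, 1/6 · 1/8 = 1/48; summing to 2/21.
Normalising, the posterior is P(r = 1 | data) = 0, P(r = 2 | data) = 1/16, P(r = 3 | data) = 5/32, P(r = 4 | data) = 1/4, P(r = 5 | data) = 5/16, P(r = 7 | data) = 7/32.
The predictive probability is P(yellow next | data) = (1)(1/16) + (4/5)(5/32) + (3/5)(1/4) + (2/5)(5/16) + (0)(7/32) = 37/80.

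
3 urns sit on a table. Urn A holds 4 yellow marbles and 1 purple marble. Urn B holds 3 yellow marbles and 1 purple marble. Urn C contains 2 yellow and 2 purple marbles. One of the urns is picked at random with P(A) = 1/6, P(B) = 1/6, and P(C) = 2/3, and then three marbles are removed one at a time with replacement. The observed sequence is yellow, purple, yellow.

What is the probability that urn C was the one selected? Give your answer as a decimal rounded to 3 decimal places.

For each hypothesis, P(data | H) works out to: P(data | urn A) = (4/5)(1/5)(4/5) = 0.128; P(data | urn B) = (3/4)(1/4)(3/4) = 0.14062; P(data | urn C) = (2/4)(2/4)(2/4) = 0.125.
Multiplying each by its prior: 1/6 · 0.128 = 0.021333, 1/6 · 0.14062 = 0.023438, 2/3 · 0.125 = 0.083333; summing to 0.1281.
By Bayes' rule, P(urn C | data) = (0.083333) / (0.1281) = 0.65051.

0.651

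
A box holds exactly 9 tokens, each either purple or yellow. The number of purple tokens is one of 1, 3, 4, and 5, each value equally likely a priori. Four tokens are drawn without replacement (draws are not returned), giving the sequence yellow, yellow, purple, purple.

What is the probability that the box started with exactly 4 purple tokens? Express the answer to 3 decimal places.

0.364

Under each hypothesis, the probability of the observed sequence is: P(data | r = 1) = (8/9)(7/8)(1/7)(0/6) = 0; P(data | r = 3) = (6/9)(5/8)(3/7)(2/6) = 0.059524; P(data | r = 4) = (5/9)(4/8)(4/7)(3/6) = 0.079365; P(data | r = 5) = (4/9)(3/8)(5/7)(4/6) = 0.079365.
Multiplying each by its prior: 1/4 · 0 = 0, 1/4 · 0.059524 = 0.014881, 1/4 · 0.079365 = 0.019841, 1/4 · 0.079365 = 0.019841; these sum to 0.054563.
By Bayes' rule, P(r = 4 | data) = (0.019841) / (0.054563) = 0.36364.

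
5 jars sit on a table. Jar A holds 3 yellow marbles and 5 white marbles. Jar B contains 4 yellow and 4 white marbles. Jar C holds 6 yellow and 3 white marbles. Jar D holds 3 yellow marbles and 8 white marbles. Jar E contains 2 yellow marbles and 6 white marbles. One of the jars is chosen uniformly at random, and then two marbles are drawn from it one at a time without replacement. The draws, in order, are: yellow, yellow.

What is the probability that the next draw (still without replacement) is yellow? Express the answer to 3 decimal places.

Under each hypothesis, the probability of the observed sequence is: P(data | jar A) = (3/8)(2/7) = 0.10714; P(data | jar B) = (4/8)(3/7) = 0.21429; P(data | jar C) = (6/9)(5/8) = 0.41667; P(data | jar D) = (3/11)(2/10) = 0.054545; P(data | jar E) = (2/8)(1/7) = 0.035714.
Multiplying each by its prior: 1/5 · 0.10714 = 0.021429, 1/5 · 0.21429 = 0.042857, 1/5 · 0.41667 = 0.083333, 1/5 · 0.054545 = 0.010909, 1/5 · 0.035714 = 0.0071429; these sum to 0.16567.
Dividing through by the total gives posterior P(jar A | data) = 0.12934, P(jar B | data) = 0.25869, P(jar C | data) = 0.503, P(jar D | data) = 0.065848, P(jar E | data) = 0.043115.
Averaging over the posterior, P(yellow next | data) = (1/6)(0.12934) + (1/3)(0.25869) + (4/7)(0.503) + (1/9)(0.065848) + (0)(0.043115) = 0.40253.

0.403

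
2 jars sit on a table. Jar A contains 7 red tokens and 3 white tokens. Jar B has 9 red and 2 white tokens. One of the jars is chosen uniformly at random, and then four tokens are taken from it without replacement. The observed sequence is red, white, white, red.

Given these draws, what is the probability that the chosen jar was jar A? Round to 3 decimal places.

Compute the likelihood of the observed sequence for each case: P(data | jar A) = (7/10)(3/9)(2/8)(6/7) = 1/20; P(data | jar B) = (9/11)(2/10)(1/9)(8/8) = 1/55.
Multiplying each by its prior: 1/2 · 1/20 = 1/40, 1/2 · 1/55 = 1/110; these sum to 3/88.
Hence P(jar A | data) = (1/40) / (3/88) = 11/15.

0.733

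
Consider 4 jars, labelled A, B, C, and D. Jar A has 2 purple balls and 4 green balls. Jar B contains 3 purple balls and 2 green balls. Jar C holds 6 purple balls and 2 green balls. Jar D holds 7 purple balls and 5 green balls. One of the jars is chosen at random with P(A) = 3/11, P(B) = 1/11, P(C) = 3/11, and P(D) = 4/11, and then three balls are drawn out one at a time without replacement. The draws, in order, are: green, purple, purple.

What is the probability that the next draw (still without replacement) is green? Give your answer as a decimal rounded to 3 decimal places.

For each hypothesis, P(data | H) works out to: P(data | jar A) = (4/6)(2/5)(1/4) = 0.066667; P(data | jar B) = (2/5)(3/4)(2/3) = 0.2; P(data | jar C) = (2/8)(6/7)(5/6) = 0.17857; P(data | jar D) = (5/12)(7/11)(6/10) = 0.15909.
Weighting by the prior gives 3/11 · 0.066667 = 0.018182, 1/11 · 0.2 = 0.018182, 3/11 · 0.17857 = 0.048701, 4/11 · 0.15909 = 0.057851; summing to 0.14292.
Dividing through by the total gives posterior P(jar A | data) = 0.12722, P(jar B | data) = 0.12722, P(jar C | data) = 0.34077, P(jar D | data) = 0.40479.
The predictive probability is P(green next | data) = (1)(0.12722) + (1/2)(0.12722) + (1/5)(0.34077) + (4/9)(0.40479) = 0.43889.

0.439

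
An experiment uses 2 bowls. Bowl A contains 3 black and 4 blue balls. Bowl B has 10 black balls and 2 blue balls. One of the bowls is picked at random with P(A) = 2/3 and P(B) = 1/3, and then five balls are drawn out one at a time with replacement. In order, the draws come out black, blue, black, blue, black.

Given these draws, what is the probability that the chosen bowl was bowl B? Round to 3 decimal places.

For each hypothesis, P(data | H) works out to: P(data | bowl A) = (3/7)(4/7)(3/7)(4/7)(3/7) = 0.025704; P(data | bowl B) = (10/12)(2/12)(10/12)(2/12)(10/12) = 0.016075.
The prior-weighted likelihoods are 2/3 · 0.025704 = 0.017136, 1/3 · 0.016075 = 0.0053584; with total 0.022494.
By Bayes' rule, P(bowl B | data) = (0.0053584) / (0.022494) = 0.23821.

0.238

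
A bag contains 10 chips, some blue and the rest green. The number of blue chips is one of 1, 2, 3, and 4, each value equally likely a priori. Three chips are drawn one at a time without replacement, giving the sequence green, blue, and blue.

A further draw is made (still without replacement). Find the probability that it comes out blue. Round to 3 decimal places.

For each hypothesis, P(data | H) works out to: P(data | r = 1) = (9/10)(1/9)(0/8) = 0; P(data | r = 2) = (8/10)(2/9)(1/8) = 1/45; P(data | r = 3) = (7/10)(3/9)(2/8) = 7/120; P(data | r = 4) = (6/10)(4/9)(3/8) = 1/10.
The prior-weighted likelihoods are 1/4 · 0 = 0, 1/4 · 1/45 = 1/180, 1/4 · 7/120 = 7/480, 1/4 · 1/10 = 1/40; with total 13/288.
Dividing through by the total gives posterior P(r = 1 | data) = 0, P(r = 2 | data) = 8/65, P(r = 3 | data) = 21/65, P(r = 4 | data) = 36/65.
So P(blue next | data) = Σ P(blue next | H) P(H | data) = (0)(8/65) + (1/7)(21/65) + (2/7)(36/65) = 93/455.

0.204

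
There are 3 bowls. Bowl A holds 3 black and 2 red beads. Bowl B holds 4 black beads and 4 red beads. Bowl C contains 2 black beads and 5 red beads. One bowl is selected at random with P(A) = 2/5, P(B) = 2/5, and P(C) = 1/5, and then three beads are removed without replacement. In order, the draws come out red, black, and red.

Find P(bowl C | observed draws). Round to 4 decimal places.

0.2817

For each hypothesis, P(data | H) works out to: P(data | bowl A) = (2/5)(3/4)(1/3) = 1/10; P(data | bowl B) = (4/8)(4/7)(3/6) = 1/7; P(data | bowl C) = (5/7)(2/6)(4/5) = 4/21.
Multiplying each by its prior: 2/5 · 1/10 = 1/25, 2/5 · 1/7 = 2/35, 1/5 · 4/21 = 4/105; these sum to 71/525.
Therefore the posterior P(bowl C | data) = (4/105) / (71/525) = 20/71.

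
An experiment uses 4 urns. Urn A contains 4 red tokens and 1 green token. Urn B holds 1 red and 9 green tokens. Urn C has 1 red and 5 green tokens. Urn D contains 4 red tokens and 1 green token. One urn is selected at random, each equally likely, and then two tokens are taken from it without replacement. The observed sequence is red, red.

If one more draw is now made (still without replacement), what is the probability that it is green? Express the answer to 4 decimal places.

Under each hypothesis, the probability of the observed sequence is: P(data | urn A) = (4/5)(3/4) = 3/5; P(data | urn B) = (1/10)(0/9) = 0; P(data | urn C) = (1/6)(0/5) = 0; P(data | urn D) = (4/5)(3/4) = 3/5.
Weighting by the prior gives 1/4 · 3/5 = 3/20, 1/4 · 0 = 0, 1/4 · 0 = 0, 1/4 · 3/5 = 3/20; with total 3/10.
Normalising, the posterior is P(urn A | data) = 1/2, P(urn B | data) = 0, P(urn C | data) = 0, P(urn D | data) = 1/2.
Averaging over the posterior, P(green next | data) = (1/3)(1/2) + (1/3)(1/2) = 1/3.

0.3333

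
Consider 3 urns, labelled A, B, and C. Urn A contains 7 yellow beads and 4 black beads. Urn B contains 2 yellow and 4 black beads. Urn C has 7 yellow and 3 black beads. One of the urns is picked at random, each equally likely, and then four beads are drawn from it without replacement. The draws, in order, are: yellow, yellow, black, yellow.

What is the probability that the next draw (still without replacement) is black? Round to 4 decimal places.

0.3770

For each hypothesis, P(data | H) works out to: P(data | urn A) = (7/11)(6/10)(4/9)(5/8) = 7/66; P(data | urn B) = (2/6)(1/5)(4/4)(0/3) = 0; P(data | urn C) = (7/10)(6/9)(3/8)(5/7) = 1/8.
Multiplying each by its prior: 1/3 · 7/66 = 7/198, 1/3 · 0 = 0, 1/3 · 1/8 = 1/24; with total 61/792.
Normalising, the posterior is P(urn A | data) = 28/61, P(urn B | data) = 0, P(urn C | data) = 33/61.
The predictive probability is P(black next | data) = (3/7)(28/61) + (1/3)(33/61) = 23/61.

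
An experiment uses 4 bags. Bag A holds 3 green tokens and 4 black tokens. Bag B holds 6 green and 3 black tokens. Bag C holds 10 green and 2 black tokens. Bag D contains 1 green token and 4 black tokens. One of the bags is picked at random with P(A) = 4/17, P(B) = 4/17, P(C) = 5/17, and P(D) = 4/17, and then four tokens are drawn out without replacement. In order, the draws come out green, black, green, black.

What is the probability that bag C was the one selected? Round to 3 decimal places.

For each hypothesis, P(data | H) works out to: P(data | bag A) = (3/7)(4/6)(2/5)(3/4) = 0.085714; P(data | bag B) = (6/9)(3/8)(5/7)(2/6) = 0.059524; P(data | bag C) = (10/12)(2/11)(9/10)(1/9) = 0.015152; P(data | bag D) = (1/5)(4/4)(0/3) = 0.
Multiplying each by its prior: 4/17 · 0.085714 = 0.020168, 4/17 · 0.059524 = 0.014006, 5/17 · 0.015152 = 0.0044563, 4/17 · 0 = 0; summing to 0.03863.
Hence P(bag C | data) = (0.0044563) / (0.03863) = 0.11536.

0.115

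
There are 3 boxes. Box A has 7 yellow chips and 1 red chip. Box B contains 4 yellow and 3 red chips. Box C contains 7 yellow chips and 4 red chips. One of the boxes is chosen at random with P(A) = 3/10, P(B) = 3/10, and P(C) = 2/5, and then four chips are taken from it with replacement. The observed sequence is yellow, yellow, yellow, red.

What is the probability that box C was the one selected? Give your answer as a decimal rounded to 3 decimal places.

For each hypothesis, P(data | H) works out to: P(data | box A) = (7/8)(7/8)(7/8)(1/8) = 0.08374; P(data | box B) = (4/7)(4/7)(4/7)(3/7) = 0.079967; P(data | box C) = (7/11)(7/11)(7/11)(4/11) = 0.093709.
Weighting by the prior gives 3/10 · 0.08374 = 0.025122, 3/10 · 0.079967 = 0.02399, 2/5 · 0.093709 = 0.037484; with total 0.086596.
Hence P(box C | data) = (0.037484) / (0.086596) = 0.43286.

0.433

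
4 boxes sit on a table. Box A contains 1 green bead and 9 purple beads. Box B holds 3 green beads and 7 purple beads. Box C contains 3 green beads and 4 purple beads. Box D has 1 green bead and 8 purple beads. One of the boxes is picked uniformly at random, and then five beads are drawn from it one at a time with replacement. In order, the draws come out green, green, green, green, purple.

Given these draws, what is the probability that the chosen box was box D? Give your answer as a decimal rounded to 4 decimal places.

0.0054

Compute the likelihood of the observed sequence for each case: P(data | box A) = (1/10)(1/10)(1/10)(1/10)(9/10) = 9e-05; P(data | box B) = (3/10)(3/10)(3/10)(3/10)(7/10) = 0.00567; P(data | box C) = (3/7)(3/7)(3/7)(3/7)(4/7) = 0.019278; P(data | box D) = (1/9)(1/9)(1/9)(1/9)(8/9) = 0.00013548.
Weighting by the prior gives 1/4 · 9e-05 = 2.25e-05, 1/4 · 0.00567 = 0.0014175, 1/4 · 0.019278 = 0.0048194, 1/4 · 0.00013548 = 3.387e-05; summing to 0.0062933.
So P(box D | data) = (3.387e-05) / (0.0062933) = 0.0053819.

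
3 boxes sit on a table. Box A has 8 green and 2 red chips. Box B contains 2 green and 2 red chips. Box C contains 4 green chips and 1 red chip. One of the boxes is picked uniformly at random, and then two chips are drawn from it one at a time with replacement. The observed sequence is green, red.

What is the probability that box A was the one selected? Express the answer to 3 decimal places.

0.281

Under each hypothesis, the probability of the observed sequence is: P(data | box A) = (8/10)(2/10) = 4/25; P(data | box B) = (2/4)(2/4) = 1/4; P(data | box C) = (4/5)(1/5) = 4/25.
The prior-weighted likelihoods are 1/3 · 4/25 = 4/75, 1/3 · 1/4 = 1/12, 1/3 · 4/25 = 4/75; these sum to 19/100.
Hence P(box A | data) = (4/75) / (19/100) = 16/57.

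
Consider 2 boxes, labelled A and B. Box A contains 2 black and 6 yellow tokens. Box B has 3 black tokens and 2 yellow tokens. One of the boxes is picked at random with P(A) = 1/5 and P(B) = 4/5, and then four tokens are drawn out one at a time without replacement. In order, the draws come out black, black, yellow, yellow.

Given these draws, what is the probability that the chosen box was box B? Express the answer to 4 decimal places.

For each hypothesis, P(data | H) works out to: P(data | box A) = (2/8)(1/7)(6/6)(5/5) = 1/28; P(data | box B) = (3/5)(2/4)(2/3)(1/2) = 1/10.
Weighting by the prior gives 1/5 · 1/28 = 1/140, 4/5 · 1/10 = 2/25; with total 61/700.
So P(box B | data) = (2/25) / (61/700) = 56/61.

0.9180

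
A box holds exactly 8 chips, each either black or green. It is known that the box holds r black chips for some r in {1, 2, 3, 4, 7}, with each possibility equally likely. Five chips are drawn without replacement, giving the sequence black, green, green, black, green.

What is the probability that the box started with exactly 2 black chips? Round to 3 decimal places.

0.270

Compute the likelihood of the observed sequence for each case: P(data | r = 1) = (1/8)(7/7)(6/6)(0/5) = 0; P(data | r = 2) = (2/8)(6/7)(5/6)(1/5)(4/4) = 0.035714; P(data | r = 3) = (3/8)(5/7)(4/6)(2/5)(3/4) = 0.053571; P(data | r = 4) = (4/8)(4/7)(3/6)(3/5)(2/4) = 0.042857; P(data | r = 7) = (7/8)(1/7)(0/6) = 0.
Weighting by the prior gives 1/5 · 0 = 0, 1/5 · 0.035714 = 0.0071429, 1/5 · 0.053571 = 0.010714, 1/5 · 0.042857 = 0.0085714, 1/5 · 0 = 0; these sum to 0.026429.
So P(r = 2 | data) = (0.0071429) / (0.026429) = 0.27027.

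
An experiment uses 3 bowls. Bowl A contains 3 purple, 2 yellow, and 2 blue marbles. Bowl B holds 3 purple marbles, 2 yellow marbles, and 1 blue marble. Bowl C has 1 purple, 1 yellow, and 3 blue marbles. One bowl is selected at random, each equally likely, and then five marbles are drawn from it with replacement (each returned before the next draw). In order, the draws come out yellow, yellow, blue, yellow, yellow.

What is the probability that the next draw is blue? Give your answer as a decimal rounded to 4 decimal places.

The likelihood of the observed sequence under each hypothesis: P(data | bowl A) = (2/7)(2/7)(2/7)(2/7)(2/7) = 0.001904; P(data | bowl B) = (2/6)(2/6)(1/6)(2/6)(2/6) = 0.0020576; P(data | bowl C) = (1/5)(1/5)(3/5)(1/5)(1/5) = 0.00096.
Multiplying each by its prior: 1/3 · 0.001904 = 0.00063466, 1/3 · 0.0020576 = 0.00068587, 1/3 · 0.00096 = 0.00032; these sum to 0.0016405.
Normalising, the posterior is P(bowl A | data) = 0.38686, P(bowl B | data) = 0.41808, P(bowl C | data) = 0.19506.
The predictive probability is P(blue next | data) = (2/7)(0.38686) + (1/6)(0.41808) + (3/5)(0.19506) = 0.29725.

0.2972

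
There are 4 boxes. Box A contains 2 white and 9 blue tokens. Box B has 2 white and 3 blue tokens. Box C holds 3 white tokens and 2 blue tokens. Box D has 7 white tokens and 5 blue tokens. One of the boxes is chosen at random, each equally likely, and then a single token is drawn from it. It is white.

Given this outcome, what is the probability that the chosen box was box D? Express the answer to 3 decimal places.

0.330

For each hypothesis, P(data | H) works out to: P(data | box A) = (2/11) = 2/11; P(data | box B) = (2/5) = 2/5; P(data | box C) = (3/5) = 3/5; P(data | box D) = (7/12) = 7/12.
The prior-weighted likelihoods are 1/4 · 2/11 = 1/22, 1/4 · 2/5 = 1/10, 1/4 · 3/5 = 3/20, 1/4 · 7/12 = 7/48; these sum to 233/528.
So P(box D | data) = (7/48) / (233/528) = 77/233.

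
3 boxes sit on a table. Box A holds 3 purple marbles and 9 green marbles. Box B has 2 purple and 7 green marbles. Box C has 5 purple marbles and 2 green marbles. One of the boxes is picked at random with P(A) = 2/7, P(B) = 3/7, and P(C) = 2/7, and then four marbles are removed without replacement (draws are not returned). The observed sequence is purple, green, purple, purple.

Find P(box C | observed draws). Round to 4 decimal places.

0.9692

Compute the likelihood of the observed sequence for each case: P(data | box A) = (3/12)(9/11)(2/10)(1/9) = 0.0045455; P(data | box B) = (2/9)(7/8)(1/7)(0/6) = 0; P(data | box C) = (5/7)(2/6)(4/5)(3/4) = 0.14286.
Weighting by the prior gives 2/7 · 0.0045455 = 0.0012987, 3/7 · 0 = 0, 2/7 · 0.14286 = 0.040816; summing to 0.042115.
Hence P(box C | data) = (0.040816) / (0.042115) = 0.96916.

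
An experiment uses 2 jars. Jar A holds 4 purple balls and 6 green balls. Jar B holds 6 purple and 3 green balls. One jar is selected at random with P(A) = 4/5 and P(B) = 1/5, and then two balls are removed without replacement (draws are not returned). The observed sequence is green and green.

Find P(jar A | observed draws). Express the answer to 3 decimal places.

0.941

The likelihood of the observed sequence under each hypothesis: P(data | jar A) = (6/10)(5/9) = 1/3; P(data | jar B) = (3/9)(2/8) = 1/12.
Weighting by the prior gives 4/5 · 1/3 = 4/15, 1/5 · 1/12 = 1/60; with total 17/60.
Therefore the posterior P(jar A | data) = (4/15) / (17/60) = 16/17.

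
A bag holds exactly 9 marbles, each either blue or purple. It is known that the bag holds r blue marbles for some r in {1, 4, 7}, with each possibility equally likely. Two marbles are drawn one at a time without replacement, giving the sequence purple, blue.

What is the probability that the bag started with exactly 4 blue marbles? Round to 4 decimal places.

0.4762

The likelihood of the observed sequence under each hypothesis: P(data | r = 1) = (8/9)(1/8) = 1/9; P(data | r = 4) = (5/9)(4/8) = 5/18; P(data | r = 7) = (2/9)(7/8) = 7/36.
Multiplying each by its prior: 1/3 · 1/9 = 1/27, 1/3 · 5/18 = 5/54, 1/3 · 7/36 = 7/108; summing to 7/36.
Therefore the posterior P(r = 4 | data) = (5/54) / (7/36) = 10/21.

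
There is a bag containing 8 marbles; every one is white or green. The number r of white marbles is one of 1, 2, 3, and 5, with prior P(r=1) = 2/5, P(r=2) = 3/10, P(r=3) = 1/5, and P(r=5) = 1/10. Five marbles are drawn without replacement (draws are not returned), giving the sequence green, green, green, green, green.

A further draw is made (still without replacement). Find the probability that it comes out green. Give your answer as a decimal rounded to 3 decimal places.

0.596

The likelihood of the observed sequence under each hypothesis: P(data | r = 1) = (7/8)(6/7)(5/6)(4/5)(3/4) = 3/8; P(data | r = 2) = (6/8)(5/7)(4/6)(3/5)(2/4) = 3/28; P(data | r = 3) = (5/8)(4/7)(3/6)(2/5)(1/4) = 1/56; P(data | r = 5) = (3/8)(2/7)(1/6)(0/5) = 0.
Weighting by the prior gives 2/5 · 3/8 = 3/20, 3/10 · 3/28 = 9/280, 1/5 · 1/56 = 1/280, 1/10 · 0 = 0; these sum to 13/70.
Dividing through by the total gives posterior P(r = 1 | data) = 21/26, P(r = 2 | data) = 9/52, P(r = 3 | data) = 1/52, P(r = 5 | data) = 0.
So P(green next | data) = Σ P(green next | H) P(H | data) = (2/3)(21/26) + (1/3)(9/52) + (0)(1/52) = 31/52.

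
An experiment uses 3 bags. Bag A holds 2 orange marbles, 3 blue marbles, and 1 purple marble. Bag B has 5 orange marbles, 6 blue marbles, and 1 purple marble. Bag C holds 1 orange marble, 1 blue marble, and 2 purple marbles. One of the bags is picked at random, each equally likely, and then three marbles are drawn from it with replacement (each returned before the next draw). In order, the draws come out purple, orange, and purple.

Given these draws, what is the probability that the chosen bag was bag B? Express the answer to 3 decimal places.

For each hypothesis, P(data | H) works out to: P(data | bag A) = (1/6)(2/6)(1/6) = 0.0092593; P(data | bag B) = (1/12)(5/12)(1/12) = 0.0028935; P(data | bag C) = (2/4)(1/4)(2/4) = 0.0625.
Multiplying each by its prior: 1/3 · 0.0092593 = 0.0030864, 1/3 · 0.0028935 = 0.00096451, 1/3 · 0.0625 = 0.020833; summing to 0.024884.
By Bayes' rule, P(bag B | data) = (0.00096451) / (0.024884) = 0.03876.

0.039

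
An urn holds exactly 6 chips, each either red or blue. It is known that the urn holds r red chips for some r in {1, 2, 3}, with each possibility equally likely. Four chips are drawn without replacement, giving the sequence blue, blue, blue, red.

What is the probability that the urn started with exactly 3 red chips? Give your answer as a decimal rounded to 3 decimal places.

The likelihood of the observed sequence under each hypothesis: P(data | r = 1) = (5/6)(4/5)(3/4)(1/3) = 1/6; P(data | r = 2) = (4/6)(3/5)(2/4)(2/3) = 2/15; P(data | r = 3) = (3/6)(2/5)(1/4)(3/3) = 1/20.
The prior-weighted likelihoods are 1/3 · 1/6 = 1/18, 1/3 · 2/15 = 2/45, 1/3 · 1/20 = 1/60; with total 7/60.
By Bayes' rule, P(r = 3 | data) = (1/60) / (7/60) = 1/7.

0.143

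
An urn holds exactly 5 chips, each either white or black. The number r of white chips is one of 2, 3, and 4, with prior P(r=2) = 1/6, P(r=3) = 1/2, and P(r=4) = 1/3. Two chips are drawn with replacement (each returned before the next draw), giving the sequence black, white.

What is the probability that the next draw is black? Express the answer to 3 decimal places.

The likelihood of the observed sequence under each hypothesis: P(data | r = 2) = (3/5)(2/5) = 6/25; P(data | r = 3) = (2/5)(3/5) = 6/25; P(data | r = 4) = (1/5)(4/5) = 4/25.
Multiplying each by its prior: 1/6 · 6/25 = 1/25, 1/2 · 6/25 = 3/25, 1/3 · 4/25 = 4/75; summing to 16/75.
Dividing through by the total gives posterior P(r = 2 | data) = 3/16, P(r = 3 | data) = 9/16, P(r = 4 | data) = 1/4.
So P(black next | data) = Σ P(black next | H) P(H | data) = (3/5)(3/16) + (2/5)(9/16) + (1/5)(1/4) = 31/80.

0.388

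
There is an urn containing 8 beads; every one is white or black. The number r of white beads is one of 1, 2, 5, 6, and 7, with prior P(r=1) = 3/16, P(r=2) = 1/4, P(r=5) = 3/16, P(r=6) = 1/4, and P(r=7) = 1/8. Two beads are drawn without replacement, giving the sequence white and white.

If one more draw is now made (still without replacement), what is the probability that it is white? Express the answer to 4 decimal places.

0.6618

Compute the likelihood of the observed sequence for each case: P(data | r = 1) = (1/8)(0/7) = 0; P(data | r = 2) = (2/8)(1/7) = 1/28; P(data | r = 5) = (5/8)(4/7) = 5/14; P(data | r = 6) = (6/8)(5/7) = 15/28; P(data | r = 7) = (7/8)(6/7) = 3/4.
Multiplying each by its prior: 3/16 · 0 = 0, 1/4 · 1/28 = 1/112, 3/16 · 5/14 = 15/224, 1/4 · 15/28 = 15/112, 1/8 · 3/4 = 3/32; with total 17/56.
Normalising, the posterior is P(r = 1 | data) = 0, P(r = 2 | data) = 1/34, P(r = 5 | data) = 15/68, P(r = 6 | data) = 15/34, P(r = 7 | data) = 21/68.
The predictive probability is P(white next | data) = (0)(1/34) + (1/2)(15/68) + (2/3)(15/34) + (5/6)(21/68) = 45/68.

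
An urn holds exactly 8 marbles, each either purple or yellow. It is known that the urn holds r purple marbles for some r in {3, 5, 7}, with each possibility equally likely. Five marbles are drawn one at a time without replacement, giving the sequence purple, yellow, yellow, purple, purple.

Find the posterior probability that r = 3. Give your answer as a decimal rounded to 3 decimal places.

0.250

For each hypothesis, P(data | H) works out to: P(data | r = 3) = (3/8)(5/7)(4/6)(2/5)(1/4) = 1/56; P(data | r = 5) = (5/8)(3/7)(2/6)(4/5)(3/4) = 3/56; P(data | r = 7) = (7/8)(1/7)(0/6) = 0.
Weighting by the prior gives 1/3 · 1/56 = 1/168, 1/3 · 3/56 = 1/56, 1/3 · 0 = 0; with total 1/42.
By Bayes' rule, P(r = 3 | data) = (1/168) / (1/42) = 1/4.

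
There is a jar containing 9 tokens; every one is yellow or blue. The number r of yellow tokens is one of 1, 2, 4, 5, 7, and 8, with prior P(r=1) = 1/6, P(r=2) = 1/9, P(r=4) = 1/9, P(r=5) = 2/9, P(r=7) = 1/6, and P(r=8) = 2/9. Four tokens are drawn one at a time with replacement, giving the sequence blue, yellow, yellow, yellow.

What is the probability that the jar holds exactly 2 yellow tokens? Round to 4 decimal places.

For each hypothesis, P(data | H) works out to: P(data | r = 1) = (8/9)(1/9)(1/9)(1/9) = 0.0012193; P(data | r = 2) = (7/9)(2/9)(2/9)(2/9) = 0.0085353; P(data | r = 4) = (5/9)(4/9)(4/9)(4/9) = 0.048773; P(data | r = 5) = (4/9)(5/9)(5/9)(5/9) = 0.076208; P(data | r = 7) = (2/9)(7/9)(7/9)(7/9) = 0.10456; P(data | r = 8) = (1/9)(8/9)(8/9)(8/9) = 0.078037.
Weighting by the prior gives 1/6 · 0.0012193 = 0.00020322, 1/9 · 0.0085353 = 0.00094836, 1/9 · 0.048773 = 0.0054192, 2/9 · 0.076208 = 0.016935, 1/6 · 0.10456 = 0.017426, 2/9 · 0.078037 = 0.017342; with total 0.058274.
Therefore the posterior P(r = 2 | data) = (0.00094836) / (0.058274) = 0.016274.

0.0163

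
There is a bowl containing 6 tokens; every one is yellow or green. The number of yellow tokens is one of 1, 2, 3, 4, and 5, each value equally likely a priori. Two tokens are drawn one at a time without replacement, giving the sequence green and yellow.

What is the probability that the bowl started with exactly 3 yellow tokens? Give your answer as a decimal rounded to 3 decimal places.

0.257

Under each hypothesis, the probability of the observed sequence is: P(data | r = 1) = (5/6)(1/5) = 1/6; P(data | r = 2) = (4/6)(2/5) = 4/15; P(data | r = 3) = (3/6)(3/5) = 3/10; P(data | r = 4) = (2/6)(4/5) = 4/15; P(data | r = 5) = (1/6)(5/5) = 1/6.
Multiplying each by its prior: 1/5 · 1/6 = 1/30, 1/5 · 4/15 = 4/75, 1/5 · 3/10 = 3/50, 1/5 · 4/15 = 4/75, 1/5 · 1/6 = 1/30; summing to 7/30.
By Bayes' rule, P(r = 3 | data) = (3/50) / (7/30) = 9/35.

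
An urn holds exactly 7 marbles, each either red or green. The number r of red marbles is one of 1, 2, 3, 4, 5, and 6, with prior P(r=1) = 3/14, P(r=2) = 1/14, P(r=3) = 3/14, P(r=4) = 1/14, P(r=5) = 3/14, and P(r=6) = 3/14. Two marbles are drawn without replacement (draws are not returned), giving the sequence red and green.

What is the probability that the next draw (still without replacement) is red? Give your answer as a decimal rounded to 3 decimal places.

The likelihood of the observed sequence under each hypothesis: P(data | r = 1) = (1/7)(6/6) = 1/7; P(data | r = 2) = (2/7)(5/6) = 5/21; P(data | r = 3) = (3/7)(4/6) = 2/7; P(data | r = 4) = (4/7)(3/6) = 2/7; P(data | r = 5) = (5/7)(2/6) = 5/21; P(data | r = 6) = (6/7)(1/6) = 1/7.
Weighting by the prior gives 3/14 · 1/7 = 3/98, 1/14 · 5/21 = 5/294, 3/14 · 2/7 = 3/49, 1/14 · 2/7 = 1/49, 3/14 · 5/21 = 5/98, 3/14 · 1/7 = 3/98; these sum to 31/147.
Normalising, the posterior is P(r = 1 | data) = 9/62, P(r = 2 | data) = 5/62, P(r = 3 | data) = 9/31, P(r = 4 | data) = 3/31, P(r = 5 | data) = 15/62, P(r = 6 | data) = 9/62.
Averaging over the posterior, P(red next | data) = (0)(9/62) + (1/5)(5/62) + (2/5)(9/31) + (3/5)(3/31) + (4/5)(15/62) + (1)(9/62) = 82/155.

0.529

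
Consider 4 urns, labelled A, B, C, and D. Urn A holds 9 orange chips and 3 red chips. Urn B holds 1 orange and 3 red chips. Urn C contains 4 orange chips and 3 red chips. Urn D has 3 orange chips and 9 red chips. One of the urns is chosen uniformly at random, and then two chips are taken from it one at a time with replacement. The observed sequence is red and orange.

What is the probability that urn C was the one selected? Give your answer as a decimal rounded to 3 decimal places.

0.303

For each hypothesis, P(data | H) works out to: P(data | urn A) = (3/12)(9/12) = 0.1875; P(data | urn B) = (3/4)(1/4) = 0.1875; P(data | urn C) = (3/7)(4/7) = 0.2449; P(data | urn D) = (9/12)(3/12) = 0.1875.
Weighting by the prior gives 1/4 · 0.1875 = 0.046875, 1/4 · 0.1875 = 0.046875, 1/4 · 0.2449 = 0.061224, 1/4 · 0.1875 = 0.046875; these sum to 0.20185.
By Bayes' rule, P(urn C | data) = (0.061224) / (0.20185) = 0.30332.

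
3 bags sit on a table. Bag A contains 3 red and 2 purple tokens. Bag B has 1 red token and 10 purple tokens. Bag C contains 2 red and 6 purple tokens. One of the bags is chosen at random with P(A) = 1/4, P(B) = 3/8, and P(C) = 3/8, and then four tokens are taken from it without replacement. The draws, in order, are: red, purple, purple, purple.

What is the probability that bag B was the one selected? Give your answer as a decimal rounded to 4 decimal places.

The likelihood of the observed sequence under each hypothesis: P(data | bag A) = (3/5)(2/4)(1/3)(0/2) = 0; P(data | bag B) = (1/11)(10/10)(9/9)(8/8) = 1/11; P(data | bag C) = (2/8)(6/7)(5/6)(4/5) = 1/7.
The prior-weighted likelihoods are 1/4 · 0 = 0, 3/8 · 1/11 = 3/88, 3/8 · 1/7 = 3/56; summing to 27/308.
So P(bag B | data) = (3/88) / (27/308) = 7/18.

0.3889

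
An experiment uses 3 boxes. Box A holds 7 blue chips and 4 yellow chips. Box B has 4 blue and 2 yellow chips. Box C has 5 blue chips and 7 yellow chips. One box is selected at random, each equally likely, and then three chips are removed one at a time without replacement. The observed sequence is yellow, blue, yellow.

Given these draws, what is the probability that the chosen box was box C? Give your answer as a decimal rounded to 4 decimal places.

For each hypothesis, P(data | H) works out to: P(data | box A) = (4/11)(7/10)(3/9) = 14/165; P(data | box B) = (2/6)(4/5)(1/4) = 1/15; P(data | box C) = (7/12)(5/11)(6/10) = 7/44.
The prior-weighted likelihoods are 1/3 · 14/165 = 14/495, 1/3 · 1/15 = 1/45, 1/3 · 7/44 = 7/132; summing to 41/396.
So P(box C | data) = (7/132) / (41/396) = 21/41.

0.5122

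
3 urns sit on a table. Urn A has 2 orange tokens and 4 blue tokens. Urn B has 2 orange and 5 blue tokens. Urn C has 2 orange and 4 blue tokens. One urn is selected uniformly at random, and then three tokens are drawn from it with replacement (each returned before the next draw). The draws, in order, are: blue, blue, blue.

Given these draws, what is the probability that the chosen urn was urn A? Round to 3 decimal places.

0.310

For each hypothesis, P(data | H) works out to: P(data | urn A) = (4/6)(4/6)(4/6) = 0.2963; P(data | urn B) = (5/7)(5/7)(5/7) = 0.36443; P(data | urn C) = (4/6)(4/6)(4/6) = 0.2963.
Weighting by the prior gives 1/3 · 0.2963 = 0.098765, 1/3 · 0.36443 = 0.12148, 1/3 · 0.2963 = 0.098765; these sum to 0.31901.
Therefore the posterior P(urn A | data) = (0.098765) / (0.31901) = 0.3096.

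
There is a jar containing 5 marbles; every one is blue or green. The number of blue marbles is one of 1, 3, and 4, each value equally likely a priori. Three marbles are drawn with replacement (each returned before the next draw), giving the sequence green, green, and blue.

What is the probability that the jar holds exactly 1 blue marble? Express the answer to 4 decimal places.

0.5000

For each hypothesis, P(data | H) works out to: P(data | r = 1) = (4/5)(4/5)(1/5) = 16/125; P(data | r = 3) = (2/5)(2/5)(3/5) = 12/125; P(data | r = 4) = (1/5)(1/5)(4/5) = 4/125.
Multiplying each by its prior: 1/3 · 16/125 = 16/375, 1/3 · 12/125 = 4/125, 1/3 · 4/125 = 4/375; these sum to 32/375.
Therefore the posterior P(r = 1 | data) = (16/375) / (32/375) = 1/2.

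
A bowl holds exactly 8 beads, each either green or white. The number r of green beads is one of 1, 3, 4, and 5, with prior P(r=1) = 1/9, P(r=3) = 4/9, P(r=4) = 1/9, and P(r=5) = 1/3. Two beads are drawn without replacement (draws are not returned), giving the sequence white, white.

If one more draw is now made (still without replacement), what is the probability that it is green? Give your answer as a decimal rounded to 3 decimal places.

0.461

For each hypothesis, P(data | H) works out to: P(data | r = 1) = (7/8)(6/7) = 3/4; P(data | r = 3) = (5/8)(4/7) = 5/14; P(data | r = 4) = (4/8)(3/7) = 3/14; P(data | r = 5) = (3/8)(2/7) = 3/28.
Multiplying each by its prior: 1/9 · 3/4 = 1/12, 4/9 · 5/14 = 10/63, 1/9 · 3/14 = 1/42, 1/3 · 3/28 = 1/28; with total 19/63.
The posterior is then P(r = 1 | data) = 21/76, P(r = 3 | data) = 10/19, P(r = 4 | data) = 3/38, P(r = 5 | data) = 9/76.
The predictive probability is P(green next | data) = (1/6)(21/76) + (1/2)(10/19) + (2/3)(3/38) + (5/6)(9/76) = 35/76.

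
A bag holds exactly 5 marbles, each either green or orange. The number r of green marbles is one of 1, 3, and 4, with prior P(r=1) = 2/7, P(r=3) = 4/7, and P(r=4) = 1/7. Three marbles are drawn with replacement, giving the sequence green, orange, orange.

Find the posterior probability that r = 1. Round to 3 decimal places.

Under each hypothesis, the probability of the observed sequence is: P(data | r = 1) = (1/5)(4/5)(4/5) = 16/125; P(data | r = 3) = (3/5)(2/5)(2/5) = 12/125; P(data | r = 4) = (4/5)(1/5)(1/5) = 4/125.
Weighting by the prior gives 2/7 · 16/125 = 32/875, 4/7 · 12/125 = 48/875, 1/7 · 4/125 = 4/875; these sum to 12/125.
Hence P(r = 1 | data) = (32/875) / (12/125) = 8/21.

0.381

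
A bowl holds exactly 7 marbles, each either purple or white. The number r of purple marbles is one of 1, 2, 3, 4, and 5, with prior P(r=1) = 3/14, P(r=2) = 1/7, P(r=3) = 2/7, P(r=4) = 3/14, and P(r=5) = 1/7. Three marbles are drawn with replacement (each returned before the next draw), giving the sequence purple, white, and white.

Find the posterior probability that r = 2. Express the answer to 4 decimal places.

0.1825

For each hypothesis, P(data | H) works out to: P(data | r = 1) = (1/7)(6/7)(6/7) = 0.10496; P(data | r = 2) = (2/7)(5/7)(5/7) = 0.14577; P(data | r = 3) = (3/7)(4/7)(4/7) = 0.13994; P(data | r = 4) = (4/7)(3/7)(3/7) = 0.10496; P(data | r = 5) = (5/7)(2/7)(2/7) = 0.058309.
Multiplying each by its prior: 3/14 · 0.10496 = 0.022491, 1/7 · 0.14577 = 0.020825, 2/7 · 0.13994 = 0.039983, 3/14 · 0.10496 = 0.022491, 1/7 · 0.058309 = 0.0083299; summing to 0.11412.
So P(r = 2 | data) = (0.020825) / (0.11412) = 0.18248.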